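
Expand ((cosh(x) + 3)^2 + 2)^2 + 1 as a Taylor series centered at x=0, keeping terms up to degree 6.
197·x^6/30 + 37·x^4 + 144·x^2 + 325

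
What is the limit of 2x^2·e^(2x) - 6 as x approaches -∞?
The product is a 0·∞ indeterminate form at x → -∞.
Rewrite the product as 2x^2 / e^(-2x) (an ∞/∞ form) and apply L'Hôpital, or use the standard hierarchy e^(2|x|) ≫ |x^2| as x → -∞.
The indeterminate product → 0, so the limit = -6.

Final answer: -6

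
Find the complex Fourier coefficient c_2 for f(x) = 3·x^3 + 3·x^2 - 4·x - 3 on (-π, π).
Compute the real Fourier coefficients first: a_2 = 3, b_2 = 17/2 - 3·π^2.
Then c_2 = (a_2 − i·b_2)/2 = 3/2 - 17·i/4 + 3·i·π^2/2.

Final answer: 3/2 - 17·i/4 + 3·i·π^2/2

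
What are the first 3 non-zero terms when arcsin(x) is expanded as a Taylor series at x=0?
3·x^5/40 + x^3/6 + x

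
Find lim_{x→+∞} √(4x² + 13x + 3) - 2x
As x → +∞: multiply by the conjugate to get (13x+3)/(√(4x²+13x+3)+2x); the denominator ~ 4x, so the limit is 13/4.
Limit = 13/4.

Final answer: 13/4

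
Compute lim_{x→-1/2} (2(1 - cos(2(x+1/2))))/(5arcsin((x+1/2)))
Both numerator and denominator → 0 as x → -1/2; this is a 0/0 indeterminate form.
Expand each to leading order near x = -1/2: numerator ~ 4·(x + 1/2)^2, denominator ~ 5·(x + 1/2).
The limit of the ratio is 0.

Final answer: 0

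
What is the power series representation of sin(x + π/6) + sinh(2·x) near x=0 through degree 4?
x^4/48 + x^3·(4/3 - √(3)/12) - x^2/4 + x·(√(3)/2 + 2) + 1/2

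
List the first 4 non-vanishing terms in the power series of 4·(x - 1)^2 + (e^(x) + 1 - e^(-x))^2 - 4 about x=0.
2·x^3/3 + 8·x^2 - 4·x + 1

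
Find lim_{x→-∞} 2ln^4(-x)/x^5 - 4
The quotient is an ∞/∞ indeterminate form as x → -∞.
Compare growth rates of the dominant terms (exponentials ≫ polynomials ≫ logarithms), or apply L'Hôpital's rule; the quotient → 0.
Adding the constant: 0 - 4 = -4. Limit = -4.

Final answer: -4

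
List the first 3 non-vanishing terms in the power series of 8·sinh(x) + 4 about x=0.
4·x^3/3 + 8·x + 4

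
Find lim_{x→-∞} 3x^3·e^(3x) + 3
The product is a 0·∞ indeterminate form at x → -∞.
Rewrite the product as 3x^3 / e^(-3x) (an ∞/∞ form) and apply L'Hôpital, or use the standard hierarchy e^(3|x|) ≫ |x^3| as x → -∞.
The indeterminate product → 0, so the limit = 3.

Final answer: 3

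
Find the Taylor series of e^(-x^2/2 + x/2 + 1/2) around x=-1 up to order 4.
e^(-1/2) + 3·e^(-1/2)·(x + 1)/2 + 5·e^(-1/2)·(x + 1)^2/8 - 3·e^(-1/2)·(x + 1)^3/16 - 29·e^(-1/2)·(x + 1)^4/128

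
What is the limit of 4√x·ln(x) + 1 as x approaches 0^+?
The product is a 0·∞ indeterminate form at x → 0⁺.
Rewrite the product as 4·ln(x) / x^(-1/2) and apply L'Hôpital, or use the standard hierarchy x^(-1/2) ≫ |ln x| as x → 0⁺.
The indeterminate product → 0, so the limit = 1.

Final answer: 1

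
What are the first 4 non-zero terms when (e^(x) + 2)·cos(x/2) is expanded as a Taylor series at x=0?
x^3/24 + x^2/8 + x + 3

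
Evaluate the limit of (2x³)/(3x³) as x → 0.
Both numerator and denominator → 0 as x → 0; this is a 0/0 indeterminate form.
Expand each to leading order near x = 0: numerator ~ 2·x^3, denominator ~ 3·x^3.
The limit of the ratio is 2/3.

Final answer: 2/3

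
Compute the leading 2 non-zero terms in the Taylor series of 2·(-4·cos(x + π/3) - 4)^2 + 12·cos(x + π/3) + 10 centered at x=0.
-54·√(3)·x + 88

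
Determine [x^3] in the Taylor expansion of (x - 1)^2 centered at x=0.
Expand to order 3: (x - 1)^2 = x^2 - 2·x + 1 + O(x^4).
The coefficient of x^3 is 0.

Final answer: 0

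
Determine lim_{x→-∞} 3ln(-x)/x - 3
The quotient is an ∞/∞ indeterminate form as x → -∞.
Compare growth rates of the dominant terms (exponentials ≫ polynomials ≫ logarithms), or apply L'Hôpital's rule; the quotient → 0.
Adding the constant: 0 - 3 = -3. Limit = -3.

Final answer: -3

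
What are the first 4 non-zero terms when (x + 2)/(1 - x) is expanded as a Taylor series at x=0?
3·x^3 + 3·x^2 + 3·x + 2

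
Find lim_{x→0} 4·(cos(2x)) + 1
Direct substitution at x = 0 gives 5.

Final answer: 5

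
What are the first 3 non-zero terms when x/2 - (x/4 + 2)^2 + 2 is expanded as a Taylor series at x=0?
-x^2/16 - x/2 - 2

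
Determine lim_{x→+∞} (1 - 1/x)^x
As x → +∞: this is the defining limit (1 - 1/x)^x → e^(-1).
Limit = e^(-1).

Final answer: e^(-1)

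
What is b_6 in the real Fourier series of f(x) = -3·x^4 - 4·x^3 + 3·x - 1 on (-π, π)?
b_6 = (1/π) ∫_{-π}^{π} f(x)·sin(6x) dx.
Evaluate the integral (use parity and integration by parts as needed): b_6 = -11/9 + 4·π^2/3.

Final answer: -11/9 + 4·π^2/3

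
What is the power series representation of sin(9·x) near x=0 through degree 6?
19683·x^5/40 - 243·x^3/2 + 9·x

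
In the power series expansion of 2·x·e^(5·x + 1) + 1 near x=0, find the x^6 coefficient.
Expand to order 6: 2·x·e^(5·x + 1) + 1 = 625·e·x^6/12 + 625·e·x^5/12 + 125·e·x^4/3 + 25·e·x^3 + 10·e·x^2 + 2·e·x + 1 + O(x^7).
The coefficient of x^6 is 625·e/12.

Final answer: 625·e/12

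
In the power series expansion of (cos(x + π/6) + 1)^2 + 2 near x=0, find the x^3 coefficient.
Expand to order 3: (cos(x + π/6) + 1)^2 + 2 = x^3·(√(3)/2 + 1)^2·(1/(6·(√(3)/2 + 1)) + √(3)/(4·(√(3)/2 + 1)^2)) + x^2·(√(3)/2 + 1)^2·(-√(3)/(2·(√(3)/2 + 1)) + 1/(4·(√(3)/2 + 1)^2)) + x·(-1 - √(3)/2) + 2 + (√(3)/2 + 1)^2 + O(x^4).
The coefficient of x^3 is (√(3)/2 + 1)^2·(1/(6·(√(3)/2 + 1)) + √(3)/(4·(√(3)/2 + 1)^2)).

Final answer: (√(3)/2 + 1)^2·(1/(6·(√(3)/2 + 1)) + √(3)/(4·(√(3)/2 + 1)^2))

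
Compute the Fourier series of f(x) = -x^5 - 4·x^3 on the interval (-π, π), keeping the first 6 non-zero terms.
(-2·π^4 - 192 + 32·π^2)·sin(x) + (-π^2 + 3/2 + π^4)·sin(2·x) + (-2·π^4/3 - 32·π^2/27 + 64/81)·sin(3·x) + (-33/64 + 11·π^2/8 + π^4/2)·sin(4·x) + (-2·π^4/5 - 32·π^2/25 + 192/625)·sin(5·x) + (-31/162 + 31·π^2/27 + π^4/3)·sin(6·x)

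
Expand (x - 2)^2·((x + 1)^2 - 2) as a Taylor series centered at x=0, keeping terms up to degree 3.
-2·x^3 - 5·x^2 + 12·x - 4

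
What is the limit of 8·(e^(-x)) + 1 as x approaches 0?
Direct substitution at x = 0 gives 9.

Final answer: 9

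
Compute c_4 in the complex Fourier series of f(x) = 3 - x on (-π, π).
Compute the real Fourier coefficients first: a_4 = 0, b_4 = 1/2.
Then c_4 = (a_4 − i·b_4)/2 = -i/4.

Final answer: -i/4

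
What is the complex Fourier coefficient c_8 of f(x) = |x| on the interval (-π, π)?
Compute the real Fourier coefficients first: a_8 = 0, b_8 = 0.
Then c_8 = (a_8 − i·b_8)/2 = 0.

Final answer: 0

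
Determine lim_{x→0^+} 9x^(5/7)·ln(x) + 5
The product is a 0·∞ indeterminate form at x → 0⁺.
Rewrite the product as 9·ln(x) / x^(-5/7) and apply L'Hôpital, or use the standard hierarchy x^(-5/7) ≫ |ln x| as x → 0⁺.
The indeterminate product → 0, so the limit = 5.

Final answer: 5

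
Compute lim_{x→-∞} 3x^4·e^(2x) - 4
The product is a 0·∞ indeterminate form at x → -∞.
Rewrite the product as 3x^4 / e^(-2x) (an ∞/∞ form) and apply L'Hôpital, or use the standard hierarchy e^(2|x|) ≫ |x^4| as x → -∞.
The indeterminate product → 0, so the limit = -4.

Final answer: -4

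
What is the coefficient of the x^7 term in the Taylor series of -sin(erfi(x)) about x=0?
Expand to order 7: -sin(erfi(x)) = x^7·(-1/(21·√(π)) - 4/(9·π^(5/2)) + 8/(315·π^(7/2)) + 38/(45·π^(3/2))) + x^5·(-1/(5·√(π)) - 4/(15·π^(5/2)) + 4/(3·π^(3/2))) + x^3·(-2/(3·√(π)) + 4/(3·π^(3/2))) - 2·x/√(π) + O(x^8).
The coefficient of x^7 is -1/(21·√(π)) - 4/(9·π^(5/2)) + 8/(315·π^(7/2)) + 38/(45·π^(3/2)).

Final answer: -1/(21·√(π)) - 4/(9·π^(5/2)) + 8/(315·π^(7/2)) + 38/(45·π^(3/2))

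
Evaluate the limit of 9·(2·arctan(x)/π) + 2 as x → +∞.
Evaluate the dominant behaviour as x → +∞; each term tends to a finite value or vanishes.
Limit = 11.

Final answer: 11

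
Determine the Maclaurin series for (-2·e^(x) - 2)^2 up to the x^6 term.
11·x^6/30 + 17·x^5/15 + 3·x^4 + 20·x^3/3 + 12·x^2 + 16·x + 16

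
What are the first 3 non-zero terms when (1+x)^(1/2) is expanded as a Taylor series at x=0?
-x^2/8 + x/2 + 1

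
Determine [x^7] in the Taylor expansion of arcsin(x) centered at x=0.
Expand to order 7: arcsin(x) = 5·x^7/112 + 3·x^5/40 + x^3/6 + x + O(x^8).
The coefficient of x^7 is 5/112.

Final answer: 5/112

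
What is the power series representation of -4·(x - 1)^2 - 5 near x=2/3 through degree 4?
-49/9 + 8·(x - 2/3)/3 - 4·(x - 2/3)^2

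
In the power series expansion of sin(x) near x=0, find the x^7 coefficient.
Expand to order 7: sin(x) = -x^7/5040 + x^5/120 - x^3/6 + x + O(x^8).
The coefficient of x^7 is -1/5040.

Final answer: -1/5040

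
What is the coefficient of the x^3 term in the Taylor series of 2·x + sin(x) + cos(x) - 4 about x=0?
Expand to order 3: 2·x + sin(x) + cos(x) - 4 = -x^3/6 - x^2/2 + 3·x - 3 + O(x^4).
The coefficient of x^3 is -1/6.

Final answer: -1/6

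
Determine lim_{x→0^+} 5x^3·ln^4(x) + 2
The product is a 0·∞ indeterminate form at x → 0⁺.
Rewrite the product as 5·ln^4(x) / x^(-3) and apply L'Hôpital, or use the standard hierarchy x^(-3) ≫ |ln x|^4 as x → 0⁺.
The indeterminate product → 0, so the limit = 2.

Final answer: 2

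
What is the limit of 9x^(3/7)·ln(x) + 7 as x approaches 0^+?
The product is a 0·∞ indeterminate form at x → 0⁺.
Rewrite the product as 9·ln(x) / x^(-3/7) and apply L'Hôpital, or use the standard hierarchy x^(-3/7) ≫ |ln x| as x → 0⁺.
The indeterminate product → 0, so the limit = 7.

Final answer: 7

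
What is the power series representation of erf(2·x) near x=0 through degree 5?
32·x^5/(5·√(π)) - 16·x^3/(3·√(π)) + 4·x/√(π)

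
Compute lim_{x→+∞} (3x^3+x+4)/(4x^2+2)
This is an ∞/∞ indeterminate form as x → +∞.
Divide numerator and denominator by x^3 and let the lower-order terms vanish; the numerator's degree 3 exceeds the denominator's degree 2, so the quotient diverges.
Limit = ∞.

Final answer: ∞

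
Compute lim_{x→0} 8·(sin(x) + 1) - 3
Direct substitution at x = 0 gives 5.

Final answer: 5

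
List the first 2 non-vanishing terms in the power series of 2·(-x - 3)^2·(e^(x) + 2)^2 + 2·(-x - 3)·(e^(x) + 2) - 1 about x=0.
204·x + 143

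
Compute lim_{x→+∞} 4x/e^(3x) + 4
The quotient is an ∞/∞ indeterminate form as x → +∞.
The exponential denominator e^(3x) dominates the polynomial numerator (e^x ≫ x as x → ∞), so the quotient → 0.
Adding the constant: 0 + 4 = 4. Limit = 4.

Final answer: 4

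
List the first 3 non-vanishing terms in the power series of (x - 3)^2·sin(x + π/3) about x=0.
x^2·(-7·√(3)/4 - 3) + x·(9/2 - 3·√(3)) + 9·√(3)/2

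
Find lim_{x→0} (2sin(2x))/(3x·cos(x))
Both numerator and denominator → 0 as x → 0; this is a 0/0 indeterminate form.
Expand each to leading order near x = 0: numerator ~ 4·x, denominator ~ 3·x.
The limit of the ratio is 4/3.

Final answer: 4/3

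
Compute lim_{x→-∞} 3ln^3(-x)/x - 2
The quotient is an ∞/∞ indeterminate form as x → -∞.
Compare growth rates of the dominant terms (exponentials ≫ polynomials ≫ logarithms), or apply L'Hôpital's rule; the quotient → 0.
Adding the constant: 0 - 2 = -2. Limit = -2.

Final answer: -2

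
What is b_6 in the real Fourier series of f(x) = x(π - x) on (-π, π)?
b_6 = (1/π) ∫_{-π}^{π} f(x)·sin(6x) dx.
Evaluate the integral (use parity and integration by parts as needed): b_6 = -π/3.

Final answer: -π/3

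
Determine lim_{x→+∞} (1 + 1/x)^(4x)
As x → +∞: write (1 + 1/x)^(4x) = ((1 + 1/x)^x)^4 → (e^1)^4 = e^4.
Limit = e^(4).

Final answer: e^(4)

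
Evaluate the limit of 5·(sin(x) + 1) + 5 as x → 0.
Direct substitution at x = 0 gives 10.

Final answer: 10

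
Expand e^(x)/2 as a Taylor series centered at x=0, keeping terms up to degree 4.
x^4/48 + x^3/12 + x^2/4 + x/2 + 1/2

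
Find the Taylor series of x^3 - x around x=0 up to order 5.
x^3 - x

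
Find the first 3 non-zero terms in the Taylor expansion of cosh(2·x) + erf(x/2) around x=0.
2·x^2 + x/√(π) + 1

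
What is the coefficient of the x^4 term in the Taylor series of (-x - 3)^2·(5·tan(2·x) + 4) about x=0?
Expand to order 4: (-x - 3)^2·(5·tan(2·x) + 4) = 80·x^4 + 130·x^3 + 64·x^2 + 114·x + 36 + O(x^5).
The coefficient of x^4 is 80.

Final answer: 80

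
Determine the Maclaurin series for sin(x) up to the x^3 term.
-x^3/6 + x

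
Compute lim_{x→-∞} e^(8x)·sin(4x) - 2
Evaluate the dominant behaviour as x → -∞; each term tends to a finite value or vanishes.
Limit = -2.

Final answer: -2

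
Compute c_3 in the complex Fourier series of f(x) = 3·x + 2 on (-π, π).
Compute the real Fourier coefficients first: a_3 = 0, b_3 = 2.
Then c_3 = (a_3 − i·b_3)/2 = -i.

Final answer: -i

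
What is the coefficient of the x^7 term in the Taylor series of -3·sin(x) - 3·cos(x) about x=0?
Expand to order 7: -3·sin(x) - 3·cos(x) = x^7/1680 + x^6/240 - x^5/40 - x^4/8 + x^3/2 + 3·x^2/2 - 3·x - 3 + O(x^8).
The coefficient of x^7 is 1/1680.

Final answer: 1/1680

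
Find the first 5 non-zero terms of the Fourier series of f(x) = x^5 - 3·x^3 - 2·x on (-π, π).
(-46·π^2 + 2·π^4 + 272)·sin(x) + (-π^4 - 10 + 8·π^2)·sin(2·x) + (-94·π^2/27 + 80/81 + 2·π^4/3)·sin(3·x) + (-π^4/2 + 13/64 + 17·π^2/8)·sin(4·x) + (-38·π^2/25 - 272/625 + 2·π^4/5)·sin(5·x)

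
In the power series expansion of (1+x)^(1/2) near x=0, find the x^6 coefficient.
Expand to order 6: (1+x)^(1/2) = -21·x^6/1024 + 7·x^5/256 - 5·x^4/128 + x^3/16 - x^2/8 + x/2 + 1 + O(x^7).
The coefficient of x^6 is -21/1024.

Final answer: -21/1024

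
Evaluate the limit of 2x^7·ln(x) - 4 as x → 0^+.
The product is a 0·∞ indeterminate form at x → 0⁺.
Rewrite the product as 2·ln(x) / x^(-7) and apply L'Hôpital, or use the standard hierarchy x^(-7) ≫ |ln x| as x → 0⁺.
The indeterminate product → 0, so the limit = -4.

Final answer: -4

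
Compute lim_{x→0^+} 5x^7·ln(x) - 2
The product is a 0·∞ indeterminate form at x → 0⁺.
Rewrite the product as 5·ln(x) / x^(-7) and apply L'Hôpital, or use the standard hierarchy x^(-7) ≫ |ln x| as x → 0⁺.
The indeterminate product → 0, so the limit = -2.

Final answer: -2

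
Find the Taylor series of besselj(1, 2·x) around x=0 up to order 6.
x^5/12 - x^3/2 + x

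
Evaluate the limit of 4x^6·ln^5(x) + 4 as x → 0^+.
The product is a 0·∞ indeterminate form at x → 0⁺.
Rewrite the product as 4·ln^5(x) / x^(-6) and apply L'Hôpital, or use the standard hierarchy x^(-6) ≫ |ln x|^5 as x → 0⁺.
The indeterminate product → 0, so the limit = 4.

Final answer: 4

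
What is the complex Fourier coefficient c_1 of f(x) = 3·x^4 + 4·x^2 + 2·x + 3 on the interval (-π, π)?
Compute the real Fourier coefficients first: a_1 = 128 - 24·π^2, b_1 = 4.
Then c_1 = (a_1 − i·b_1)/2 = -12·π^2 + 64 - 2·i.

Final answer: -12·π^2 + 64 - 2·i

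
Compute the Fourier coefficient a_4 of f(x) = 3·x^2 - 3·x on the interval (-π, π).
a_4 = (1/π) ∫_{-π}^{π} f(x)·cos(4x) dx.
Evaluate the integral (use parity and integration by parts as needed): a_4 = 3/4.

Final answer: 3/4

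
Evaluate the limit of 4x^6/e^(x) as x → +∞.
This is an ∞/∞ indeterminate form as x → +∞.
The exponential denominator e^(x) dominates the polynomial numerator (e^x ≫ x^6 as x → ∞), so the quotient → 0.
Limit = 0.

Final answer: 0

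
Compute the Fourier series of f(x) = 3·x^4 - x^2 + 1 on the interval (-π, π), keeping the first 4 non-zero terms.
(148 - 24·π^2)·cos(x) + (-10 + 6·π^2)·cos(2·x) + (20/9 - 8·π^2/3)·cos(3·x) - π^2/3 + 1 + 3·π^4/5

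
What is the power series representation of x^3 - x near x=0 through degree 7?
x^3 - x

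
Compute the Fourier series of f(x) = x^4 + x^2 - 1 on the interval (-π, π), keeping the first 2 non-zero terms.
(44 - 8·π^2)·cos(x) - 1 + π^2/3 + π^4/5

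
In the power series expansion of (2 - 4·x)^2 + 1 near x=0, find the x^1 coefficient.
Expand to order 1: (2 - 4·x)^2 + 1 = 5 - 16·x + O(x^2).
The coefficient of x^1 is -16.

Final answer: -16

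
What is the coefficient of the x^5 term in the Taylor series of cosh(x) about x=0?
Expand to order 5: cosh(x) = x^4/24 + x^2/2 + 1 + O(x^6).
The coefficient of x^5 is 0.

Final answer: 0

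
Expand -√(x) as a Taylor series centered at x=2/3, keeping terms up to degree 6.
-√(6)/3 - √(6)·(x - 2/3)/4 + 3·√(6)·(x - 2/3)^2/32 - 9·√(6)·(x - 2/3)^3/128 + 135·√(6)·(x - 2/3)^4/2048 - 567·√(6)·(x - 2/3)^5/8192 + 5103·√(6)·(x - 2/3)^6/65536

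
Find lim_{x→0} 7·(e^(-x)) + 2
Direct substitution at x = 0 gives 9.

Final answer: 9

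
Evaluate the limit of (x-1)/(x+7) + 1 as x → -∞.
Evaluate the dominant behaviour as x → -∞; each term tends to a finite value or vanishes.
Limit = 2.

Final answer: 2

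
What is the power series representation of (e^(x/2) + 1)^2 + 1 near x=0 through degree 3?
5·x^3/24 + 3·x^2/4 + 2·x + 5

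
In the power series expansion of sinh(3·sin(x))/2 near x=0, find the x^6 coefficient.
Expand to order 6: sinh(3·sin(x))/2 = -x^5/10 + 2·x^3 + 3·x/2 + O(x^7).
The coefficient of x^6 is 0.

Final answer: 0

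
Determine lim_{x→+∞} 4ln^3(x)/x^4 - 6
The quotient is an ∞/∞ indeterminate form as x → +∞.
The polynomial denominator x^4 dominates the logarithmic numerator (any positive power of x ≫ ln^3(x) as x → ∞), so the quotient → 0.
Adding the constant: 0 - 6 = -6. Limit = -6.

Final answer: -6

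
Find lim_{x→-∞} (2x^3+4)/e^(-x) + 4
The quotient is an ∞/∞ indeterminate form as x → -∞.
Compare growth rates of the dominant terms (exponentials ≫ polynomials ≫ logarithms), or apply L'Hôpital's rule; the quotient → 0.
Adding the constant: 0 + 4 = 4. Limit = 4.

Final answer: 4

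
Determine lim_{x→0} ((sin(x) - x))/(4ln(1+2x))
Both numerator and denominator → 0 as x → 0; this is a 0/0 indeterminate form.
Expand each to leading order near x = 0: numerator ~ -x^3/6, denominator ~ 8·x.
The limit of the ratio is 0.

Final answer: 0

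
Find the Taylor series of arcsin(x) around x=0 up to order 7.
5·x^7/112 + 3·x^5/40 + x^3/6 + x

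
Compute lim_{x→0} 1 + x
Direct substitution at x = 0 gives 1.

Final answer: 1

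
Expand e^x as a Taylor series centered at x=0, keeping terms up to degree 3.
x^3/6 + x^2/2 + x + 1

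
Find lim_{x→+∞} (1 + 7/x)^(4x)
As x → +∞: write (1 + 7/x)^(4x) = ((1 + 7/x)^x)^4 → (e^7)^4 = e^28.
Limit = e^(28).

Final answer: e^(28)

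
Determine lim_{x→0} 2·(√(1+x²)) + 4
Direct substitution at x = 0 gives 6.

Final answer: 6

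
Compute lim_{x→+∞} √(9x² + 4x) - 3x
As x → +∞: multiply by the conjugate to get (4x)/(√(9x²+4x)+3x); the denominator ~ 6x, so the limit is 4/6 = 2/3.
Limit = 2/3.

Final answer: 2/3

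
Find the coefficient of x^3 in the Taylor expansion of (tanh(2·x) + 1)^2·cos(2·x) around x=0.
Expand to order 3: (tanh(2·x) + 1)^2·cos(2·x) = -40·x^3/3 + 2·x^2 + 4·x + 1 + O(x^4).
The coefficient of x^3 is -40/3.

Final answer: -40/3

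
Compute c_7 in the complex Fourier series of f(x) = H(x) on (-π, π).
Compute the real Fourier coefficients first: a_7 = 0, b_7 = 2/(7·π).
Then c_7 = (a_7 − i·b_7)/2 = -i/(7·π).

Final answer: -i/(7·π)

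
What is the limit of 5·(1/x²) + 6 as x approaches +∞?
Evaluate the dominant behaviour as x → +∞; each term tends to a finite value or vanishes.
Limit = 6.

Final answer: 6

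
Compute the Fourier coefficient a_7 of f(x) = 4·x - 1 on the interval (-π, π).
a_7 = (1/π) ∫_{-π}^{π} f(x)·cos(7x) dx.
Evaluate the integral (use parity and integration by parts as needed): a_7 = 0.

Final answer: 0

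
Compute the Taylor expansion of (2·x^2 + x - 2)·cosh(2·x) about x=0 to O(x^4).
2·x^3 - 2·x^2 + x - 2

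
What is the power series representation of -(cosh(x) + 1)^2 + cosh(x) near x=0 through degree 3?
-3·x^2/2 - 3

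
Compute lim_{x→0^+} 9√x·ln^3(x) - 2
The product is a 0·∞ indeterminate form at x → 0⁺.
Rewrite the product as 9·ln^3(x) / x^(-1/2) and apply L'Hôpital, or use the standard hierarchy x^(-1/2) ≫ |ln x|^3 as x → 0⁺.
The indeterminate product → 0, so the limit = -2.

Final answer: -2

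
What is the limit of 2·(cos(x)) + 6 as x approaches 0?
Direct substitution at x = 0 gives 8.

Final answer: 8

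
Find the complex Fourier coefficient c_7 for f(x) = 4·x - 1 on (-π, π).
Compute the real Fourier coefficients first: a_7 = 0, b_7 = 8/7.
Then c_7 = (a_7 − i·b_7)/2 = -4·i/7.

Final answer: -4·i/7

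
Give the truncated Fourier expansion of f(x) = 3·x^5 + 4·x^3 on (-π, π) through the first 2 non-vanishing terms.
(-112·π^2 + 6·π^4 + 672)·sin(x) + (-3·π^4 - 33/2 + 11·π^2)·sin(2·x)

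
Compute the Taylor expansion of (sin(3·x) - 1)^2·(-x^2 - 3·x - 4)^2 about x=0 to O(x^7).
126·x^6/5 - 2559·x^5/5 - 98·x^4 + 264·x^3 + 17·x^2 - 72·x + 16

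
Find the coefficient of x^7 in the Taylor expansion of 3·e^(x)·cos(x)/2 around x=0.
Expand to order 7: 3·e^(x)·cos(x)/2 = x^7/420 - x^5/20 - x^4/4 - x^3/2 + 3·x/2 + 3/2 + O(x^8).
The coefficient of x^7 is 1/420.

Final answer: 1/420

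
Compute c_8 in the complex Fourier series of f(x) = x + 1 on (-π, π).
Compute the real Fourier coefficients first: a_8 = 0, b_8 = -1/4.
Then c_8 = (a_8 − i·b_8)/2 = i/8.

Final answer: i/8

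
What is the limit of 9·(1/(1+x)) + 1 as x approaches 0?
Direct substitution at x = 0 gives 10.

Final answer: 10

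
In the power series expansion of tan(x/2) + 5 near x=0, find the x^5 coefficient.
Expand to order 5: tan(x/2) + 5 = x^5/240 + x^3/24 + x/2 + 5 + O(x^6).
The coefficient of x^5 is 1/240.

Final answer: 1/240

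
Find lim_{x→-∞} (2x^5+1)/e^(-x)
This is an ∞/∞ indeterminate form as x → -∞.
Compare growth rates of the dominant terms (exponentials ≫ polynomials ≫ logarithms), or apply L'Hôpital's rule; the quotient → 0.
Limit = 0.

Final answer: 0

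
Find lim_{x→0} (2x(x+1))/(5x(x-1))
Both numerator and denominator → 0 as x → 0; this is a 0/0 indeterminate form.
Expand each to leading order near x = 0: numerator ~ 2·x, denominator ~ -5·x.
The limit of the ratio is -2/5.

Final answer: -2/5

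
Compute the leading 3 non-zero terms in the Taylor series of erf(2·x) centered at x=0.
32·x^5/(5·√(π)) - 16·x^3/(3·√(π)) + 4·x/√(π)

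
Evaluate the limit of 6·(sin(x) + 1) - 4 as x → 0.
Direct substitution at x = 0 gives 2.

Final answer: 2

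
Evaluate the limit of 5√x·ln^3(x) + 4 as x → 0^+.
The product is a 0·∞ indeterminate form at x → 0⁺.
Rewrite the product as 5·ln^3(x) / x^(-1/2) and apply L'Hôpital, or use the standard hierarchy x^(-1/2) ≫ |ln x|^3 as x → 0⁺.
The indeterminate product → 0, so the limit = 4.

Final answer: 4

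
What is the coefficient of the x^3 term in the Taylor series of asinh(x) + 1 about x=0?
Expand to order 3: asinh(x) + 1 = -x^3/6 + x + 1 + O(x^4).
The coefficient of x^3 is -1/6.

Final answer: -1/6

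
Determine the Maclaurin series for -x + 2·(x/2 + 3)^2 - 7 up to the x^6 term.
x^2/2 + 5·x + 11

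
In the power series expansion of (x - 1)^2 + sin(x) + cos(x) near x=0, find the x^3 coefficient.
Expand to order 3: (x - 1)^2 + sin(x) + cos(x) = -x^3/6 + x^2/2 - x + 2 + O(x^4).
The coefficient of x^3 is -1/6.

Final answer: -1/6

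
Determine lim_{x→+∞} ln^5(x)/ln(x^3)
This is an ∞/∞ indeterminate form as x → +∞.
Write ln(x^3) = 3·ln(x), reducing the quotient to ln^4(x)/3 → ∞.
Limit = ∞.

Final answer: ∞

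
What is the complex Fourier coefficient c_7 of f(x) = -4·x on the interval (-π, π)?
Compute the real Fourier coefficients first: a_7 = 0, b_7 = -8/7.
Then c_7 = (a_7 − i·b_7)/2 = 4·i/7.

Final answer: 4·i/7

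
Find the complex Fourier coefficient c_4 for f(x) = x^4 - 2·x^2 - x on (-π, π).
Compute the real Fourier coefficients first: a_4 = -11/16 + π^2/2, b_4 = 1/2.
Then c_4 = (a_4 − i·b_4)/2 = -11/32 + π^2/4 - i/4.

Final answer: -11/32 + π^2/4 - i/4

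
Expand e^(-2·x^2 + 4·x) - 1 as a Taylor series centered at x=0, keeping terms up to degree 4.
-10·x^4/3 + 8·x^3/3 + 6·x^2 + 4·x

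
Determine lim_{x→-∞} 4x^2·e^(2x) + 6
The product is a 0·∞ indeterminate form at x → -∞.
Rewrite the product as 4x^2 / e^(-2x) (an ∞/∞ form) and apply L'Hôpital, or use the standard hierarchy e^(2|x|) ≫ |x^2| as x → -∞.
The indeterminate product → 0, so the limit = 6.

Final answer: 6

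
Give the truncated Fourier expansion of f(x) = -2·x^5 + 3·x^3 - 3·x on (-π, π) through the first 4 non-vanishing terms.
(-522 - 4·π^4 + 86·π^2)·sin(x) + (-13·π^2 + 45/2 + 2·π^4)·sin(2·x) + (-4·π^4/3 - 430/81 + 134·π^2/27)·sin(3·x) + (-11·π^2/4 + 81/32 + π^4)·sin(4·x)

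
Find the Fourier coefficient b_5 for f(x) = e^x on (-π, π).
b_5 = (1/π) ∫_{-π}^{π} f(x)·sin(5x) dx.
Evaluate the integral (use parity and integration by parts as needed): b_5 = (-5 + 5·e^(2·π))·e^(-π)/(26·π).

Final answer: (-5 + 5·e^(2·π))·e^(-π)/(26·π)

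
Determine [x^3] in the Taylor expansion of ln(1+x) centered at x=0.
Expand to order 3: ln(1+x) = x^3/3 - x^2/2 + x + O(x^4).
The coefficient of x^3 is 1/3.

Final answer: 1/3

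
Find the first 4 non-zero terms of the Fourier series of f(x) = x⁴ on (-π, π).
(48 - 8·π^2)·cos(x) + (-3 + 2·π^2)·cos(2·x) + (16/27 - 8·π^2/9)·cos(3·x) + π^4/5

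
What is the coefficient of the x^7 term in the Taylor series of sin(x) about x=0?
Expand to order 7: sin(x) = -x^7/5040 + x^5/120 - x^3/6 + x + O(x^8).
The coefficient of x^7 is -1/5040.

Final answer: -1/5040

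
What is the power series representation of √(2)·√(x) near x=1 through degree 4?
√(2) + √(2)·(x - 1)/2 - √(2)·(x - 1)^2/8 + √(2)·(x - 1)^3/16 - 5·√(2)·(x - 1)^4/128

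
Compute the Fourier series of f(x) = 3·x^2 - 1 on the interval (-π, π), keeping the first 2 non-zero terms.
-12·cos(x) - 1 + π^2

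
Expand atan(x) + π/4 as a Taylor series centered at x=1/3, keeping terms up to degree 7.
atan(1/3) + π/4 + 9·(x - 1/3)/10 - 27·(x - 1/3)^2/100 - 81·(x - 1/3)^3/500 + 243·(x - 1/3)^4/1250 - 729·(x - 1/3)^5/125000 - 28431·(x - 1/3)^6/250000 + 544563·(x - 1/3)^7/8750000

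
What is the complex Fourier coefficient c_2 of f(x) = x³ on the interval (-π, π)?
Compute the real Fourier coefficients first: a_2 = 0, b_2 = 3/2 - π^2.
Then c_2 = (a_2 − i·b_2)/2 = -3·i/4 + i·π^2/2.

Final answer: -3·i/4 + i·π^2/2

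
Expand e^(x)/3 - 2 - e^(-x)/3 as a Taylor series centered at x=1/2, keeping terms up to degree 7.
(-6·e^(1/2) - 1 + e)·e^(-1/2)/3 + (1 + e)·e^(-1/2)·(x - 1/2)/3 + (-1 + e)·e^(-1/2)·(x - 1/2)^2/6 + (1 + e)·e^(-1/2)·(x - 1/2)^3/18 + (-1 + e)·e^(-1/2)·(x - 1/2)^4/72 + (1 + e)·e^(-1/2)·(x - 1/2)^5/360 + (-1 + e)·e^(-1/2)·(x - 1/2)^6/2160 + (1 + e)·e^(-1/2)·(x - 1/2)^7/15120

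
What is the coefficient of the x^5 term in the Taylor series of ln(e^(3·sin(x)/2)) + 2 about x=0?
Expand to order 5: ln(e^(3·sin(x)/2)) + 2 = x^5/80 - x^3/4 + 3·x/2 + 2 + O(x^6).
The coefficient of x^5 is 1/80.

Final answer: 1/80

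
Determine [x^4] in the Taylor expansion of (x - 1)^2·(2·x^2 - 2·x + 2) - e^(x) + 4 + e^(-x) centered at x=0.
Expand to order 4: (x - 1)^2·(2·x^2 - 2·x + 2) - e^(x) + 4 + e^(-x) = 2·x^4 - 19·x^3/3 + 8·x^2 - 8·x + 6 + O(x^5).
The coefficient of x^4 is 2.

Final answer: 2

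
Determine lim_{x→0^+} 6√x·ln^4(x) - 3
The product is a 0·∞ indeterminate form at x → 0⁺.
Rewrite the product as 6·ln^4(x) / x^(-1/2) and apply L'Hôpital, or use the standard hierarchy x^(-1/2) ≫ |ln x|^4 as x → 0⁺.
The indeterminate product → 0, so the limit = -3.

Final answer: -3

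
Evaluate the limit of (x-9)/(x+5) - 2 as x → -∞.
Evaluate the dominant behaviour as x → -∞; each term tends to a finite value or vanishes.
Limit = -1.

Final answer: -1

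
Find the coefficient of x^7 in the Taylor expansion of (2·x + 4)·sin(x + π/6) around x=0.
Expand to order 7: (2·x + 4)·sin(x + π/6) = x^7·(-1/720 - √(3)/2520) + x^6·(-1/360 + √(3)/120) + x^5·(√(3)/60 + 1/24) + x^4·(1/12 - √(3)/6) + x^3·(-√(3)/3 - 1/2) + x^2·(-1 + √(3)) + x·(1 + 2·√(3)) + 2 + O(x^8).
The coefficient of x^7 is -1/720 - √(3)/2520.

Final answer: -1/720 - √(3)/2520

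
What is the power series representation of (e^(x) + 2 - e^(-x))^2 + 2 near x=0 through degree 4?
4·x^4/3 + 4·x^3/3 + 4·x^2 + 8·x + 6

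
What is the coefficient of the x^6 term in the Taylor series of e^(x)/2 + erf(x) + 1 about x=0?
Expand to order 6: e^(x)/2 + erf(x) + 1 = x^6/1440 + x^5·(1/240 + 1/(5·√(π))) + x^4/48 + x^3·(1/12 - 2/(3·√(π))) + x^2/4 + x·(1/2 + 2/√(π)) + 3/2 + O(x^7).
The coefficient of x^6 is 1/1440.

Final answer: 1/1440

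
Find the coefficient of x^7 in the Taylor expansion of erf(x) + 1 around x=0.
Expand to order 7: erf(x) + 1 = -x^7/(21·√(π)) + x^5/(5·√(π)) - 2·x^3/(3·√(π)) + 2·x/√(π) + 1 + O(x^8).
The coefficient of x^7 is -1/(21·√(π)).

Final answer: -1/(21·√(π))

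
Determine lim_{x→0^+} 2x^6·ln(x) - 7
The product is a 0·∞ indeterminate form at x → 0⁺.
Rewrite the product as 2·ln(x) / x^(-6) and apply L'Hôpital, or use the standard hierarchy x^(-6) ≫ |ln x| as x → 0⁺.
The indeterminate product → 0, so the limit = -7.

Final answer: -7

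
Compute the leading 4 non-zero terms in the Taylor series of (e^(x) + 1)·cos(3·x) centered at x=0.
-13·x^3/3 - 17·x^2/2 + x + 2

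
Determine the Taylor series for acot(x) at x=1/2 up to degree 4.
acot(1/2) - 4·(x - 1/2)/5 + 8·(x - 1/2)^2/25 + 16·(x - 1/2)^3/375 - 96·(x - 1/2)^4/625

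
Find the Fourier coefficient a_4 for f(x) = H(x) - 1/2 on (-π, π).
a_4 = (1/π) ∫_{-π}^{π} f(x)·cos(4x) dx.
Evaluate the integral (use parity and integration by parts as needed): a_4 = 0.

Final answer: 0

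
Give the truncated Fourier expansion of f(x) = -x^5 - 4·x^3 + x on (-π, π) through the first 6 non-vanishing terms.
(-2·π^4 - 190 + 32·π^2)·sin(x) + (-π^2 + 1/2 + π^4)·sin(2·x) + (-2·π^4/3 - 32·π^2/27 + 118/81)·sin(3·x) + (-65/64 + 11·π^2/8 + π^4/2)·sin(4·x) + (-2·π^4/5 - 32·π^2/25 + 442/625)·sin(5·x) + (-85/162 + 31·π^2/27 + π^4/3)·sin(6·x)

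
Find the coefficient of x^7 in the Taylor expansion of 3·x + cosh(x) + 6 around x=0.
Expand to order 7: 3·x + cosh(x) + 6 = x^6/720 + x^4/24 + x^2/2 + 3·x + 7 + O(x^8).
The coefficient of x^7 is 0.

Final answer: 0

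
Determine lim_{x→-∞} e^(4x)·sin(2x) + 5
Evaluate the dominant behaviour as x → -∞; each term tends to a finite value or vanishes.
Limit = 5.

Final answer: 5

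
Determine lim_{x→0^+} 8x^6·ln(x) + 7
The product is a 0·∞ indeterminate form at x → 0⁺.
Rewrite the product as 8·ln(x) / x^(-6) and apply L'Hôpital, or use the standard hierarchy x^(-6) ≫ |ln x| as x → 0⁺.
The indeterminate product → 0, so the limit = 7.

Final answer: 7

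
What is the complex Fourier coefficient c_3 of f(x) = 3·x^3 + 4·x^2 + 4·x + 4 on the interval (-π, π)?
Compute the real Fourier coefficients first: a_3 = -16/9, b_3 = 4/3 + 2·π^2.
Then c_3 = (a_3 − i·b_3)/2 = -8/9 - i·π^2 - 2·i/3.

Final answer: -8/9 - i·π^2 - 2·i/3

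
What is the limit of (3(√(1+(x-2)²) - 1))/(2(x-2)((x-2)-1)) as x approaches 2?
Both numerator and denominator → 0 as x → 2; this is a 0/0 indeterminate form.
Expand each to leading order near x = 2: numerator ~ 3·(x - 2)^2/2, denominator ~ -2·(x - 2).
The limit of the ratio is 0.

Final answer: 0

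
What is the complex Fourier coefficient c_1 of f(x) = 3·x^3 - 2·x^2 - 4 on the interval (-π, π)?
Compute the real Fourier coefficients first: a_1 = 8, b_1 = -36 + 6·π^2.
Then c_1 = (a_1 − i·b_1)/2 = 4 - 3·i·π^2 + 18·i.

Final answer: 4 - 3·i·π^2 + 18·i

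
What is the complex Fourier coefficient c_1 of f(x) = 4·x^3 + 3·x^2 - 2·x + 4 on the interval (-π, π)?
Compute the real Fourier coefficients first: a_1 = -12, b_1 = -52 + 8·π^2.
Then c_1 = (a_1 − i·b_1)/2 = -6 - 4·i·π^2 + 26·i.

Final answer: -6 - 4·i·π^2 + 26·i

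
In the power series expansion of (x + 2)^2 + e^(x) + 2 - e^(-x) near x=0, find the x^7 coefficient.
Expand to order 7: (x + 2)^2 + e^(x) + 2 - e^(-x) = x^7/2520 + x^5/60 + x^3/3 + x^2 + 6·x + 6 + O(x^8).
The coefficient of x^7 is 1/2520.

Final answer: 1/2520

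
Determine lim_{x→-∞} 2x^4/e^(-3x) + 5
The quotient is an ∞/∞ indeterminate form as x → -∞.
Compare growth rates of the dominant terms (exponentials ≫ polynomials ≫ logarithms), or apply L'Hôpital's rule; the quotient → 0.
Adding the constant: 0 + 5 = 5. Limit = 5.

Final answer: 5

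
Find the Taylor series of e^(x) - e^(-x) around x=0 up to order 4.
x^3/3 + 2·x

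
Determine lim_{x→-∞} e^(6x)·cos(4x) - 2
Evaluate the dominant behaviour as x → -∞; each term tends to a finite value or vanishes.
Limit = -2.

Final answer: -2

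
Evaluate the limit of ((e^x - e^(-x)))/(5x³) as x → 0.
Both numerator and denominator → 0 as x → 0; this is a 0/0 indeterminate form.
Expand each to leading order near x = 0: numerator ~ 2·x, denominator ~ 5·x^3.
The limit of the ratio is ∞.

Final answer: ∞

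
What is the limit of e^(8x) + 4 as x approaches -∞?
Evaluate the dominant behaviour as x → -∞; each term tends to a finite value or vanishes.
Limit = 4.

Final answer: 4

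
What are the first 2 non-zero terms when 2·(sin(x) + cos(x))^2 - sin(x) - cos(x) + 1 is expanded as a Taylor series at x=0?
3·x + 2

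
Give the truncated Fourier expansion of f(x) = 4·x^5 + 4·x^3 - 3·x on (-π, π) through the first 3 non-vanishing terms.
(-152·π^2 + 8·π^4 + 906)·sin(x) + (-4·π^4 - 21 + 16·π^2)·sin(2·x) + (-88·π^2/27 + 14/81 + 8·π^4/3)·sin(3·x)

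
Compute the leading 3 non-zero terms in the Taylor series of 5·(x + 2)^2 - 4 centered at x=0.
5·x^2 + 20·x + 16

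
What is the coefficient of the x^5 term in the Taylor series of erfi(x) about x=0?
Expand to order 5: erfi(x) = x^5/(5·√(π)) + 2·x^3/(3·√(π)) + 2·x/√(π) + O(x^6).
The coefficient of x^5 is 1/(5·√(π)).

Final answer: 1/(5·√(π))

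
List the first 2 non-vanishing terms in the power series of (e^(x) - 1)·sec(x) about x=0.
x^2/2 + x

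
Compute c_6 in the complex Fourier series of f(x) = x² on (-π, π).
Compute the real Fourier coefficients first: a_6 = 1/9, b_6 = 0.
Then c_6 = (a_6 − i·b_6)/2 = 1/18.

Final answer: 1/18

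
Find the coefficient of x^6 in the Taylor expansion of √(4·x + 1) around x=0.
Expand to order 6: √(4·x + 1) = -84·x^6 + 28·x^5 - 10·x^4 + 4·x^3 - 2·x^2 + 2·x + 1 + O(x^7).
The coefficient of x^6 is -84.

Final answer: -84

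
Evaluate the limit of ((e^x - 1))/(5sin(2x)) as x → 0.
Both numerator and denominator → 0 as x → 0; this is a 0/0 indeterminate form.
Expand each to leading order near x = 0: numerator ~ x, denominator ~ 10·x.
The limit of the ratio is 1/10.

Final answer: 1/10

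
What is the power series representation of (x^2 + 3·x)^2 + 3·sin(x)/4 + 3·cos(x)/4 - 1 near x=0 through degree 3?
47·x^3/8 + 69·x^2/8 + 3·x/4 - 1/4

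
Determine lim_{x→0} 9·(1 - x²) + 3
Direct substitution at x = 0 gives 12.

Final answer: 12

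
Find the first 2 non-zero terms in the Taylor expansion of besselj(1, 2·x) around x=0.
-x^3/2 + x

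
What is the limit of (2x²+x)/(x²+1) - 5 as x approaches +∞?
Evaluate the dominant behaviour as x → +∞; each term tends to a finite value or vanishes.
Limit = -3.

Final answer: -3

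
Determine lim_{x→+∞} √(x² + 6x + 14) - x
This is an ∞ − ∞ indeterminate form.
Multiply and divide by the conjugate √(x²+6x + 14) + x; the x² terms cancel, leaving (6x + 14)/(√(x²+6x + 14)+x) → 6/2 = 3.
Limit = 3.

Final answer: 3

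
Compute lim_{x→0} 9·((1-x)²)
Direct substitution at x = 0 gives 9.

Final answer: 9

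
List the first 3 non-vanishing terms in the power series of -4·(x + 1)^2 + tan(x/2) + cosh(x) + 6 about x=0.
-7·x^2/2 - 15·x/2 + 3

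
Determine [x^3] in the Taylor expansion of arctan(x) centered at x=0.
Expand to order 3: arctan(x) = -x^3/3 + x + O(x^4).
The coefficient of x^3 is -1/3.

Final answer: -1/3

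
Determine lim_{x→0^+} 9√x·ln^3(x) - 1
The product is a 0·∞ indeterminate form at x → 0⁺.
Rewrite the product as 9·ln^3(x) / x^(-1/2) and apply L'Hôpital, or use the standard hierarchy x^(-1/2) ≫ |ln x|^3 as x → 0⁺.
The indeterminate product → 0, so the limit = -1.

Final answer: -1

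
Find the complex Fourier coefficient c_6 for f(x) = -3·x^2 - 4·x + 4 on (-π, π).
Compute the real Fourier coefficients first: a_6 = -1/3, b_6 = 4/3.
Then c_6 = (a_6 − i·b_6)/2 = -1/6 - 2·i/3.

Final answer: -1/6 - 2·i/3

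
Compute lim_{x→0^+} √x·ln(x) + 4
The product is a 0·∞ indeterminate form at x → 0⁺.
Rewrite the product as ln(x) / x^(-1/2) and apply L'Hôpital, or use the standard hierarchy x^(-1/2) ≫ |ln x| as x → 0⁺.
The indeterminate product → 0, so the limit = 4.

Final answer: 4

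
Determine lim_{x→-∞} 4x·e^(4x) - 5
The product is a 0·∞ indeterminate form at x → -∞.
Rewrite the product as 4x / e^(-4x) (an ∞/∞ form) and apply L'Hôpital, or use the standard hierarchy e^(4|x|) ≫ |x| as x → -∞.
The indeterminate product → 0, so the limit = -5.

Final answer: -5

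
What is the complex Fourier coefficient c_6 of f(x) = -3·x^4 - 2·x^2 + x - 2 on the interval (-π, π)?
Compute the real Fourier coefficients first: a_6 = -2·π^2/3 - 1/9, b_6 = -1/3.
Then c_6 = (a_6 − i·b_6)/2 = -π^2/3 - 1/18 + i/6.

Final answer: -π^2/3 - 1/18 + i/6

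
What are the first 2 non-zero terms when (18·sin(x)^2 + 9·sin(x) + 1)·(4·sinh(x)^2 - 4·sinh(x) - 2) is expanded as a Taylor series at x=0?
-22·x - 2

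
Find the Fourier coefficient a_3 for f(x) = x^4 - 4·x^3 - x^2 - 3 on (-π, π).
a_3 = (1/π) ∫_{-π}^{π} f(x)·cos(3x) dx.
Evaluate the integral (use parity and integration by parts as needed): a_3 = 28/27 - 8·π^2/9.

Final answer: 28/27 - 8·π^2/9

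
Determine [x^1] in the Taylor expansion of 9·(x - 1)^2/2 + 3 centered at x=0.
Expand to order 1: 9·(x - 1)^2/2 + 3 = 15/2 - 9·x + O(x^2).
The coefficient of x^1 is -9.

Final answer: -9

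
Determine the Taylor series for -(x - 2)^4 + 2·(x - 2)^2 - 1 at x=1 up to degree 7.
-4·(x - 1)^2 + 4·(x - 1)^3 - (x - 1)^4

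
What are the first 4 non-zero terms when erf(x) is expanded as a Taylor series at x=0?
-x^7/(21·√(π)) + x^5/(5·√(π)) - 2·x^3/(3·√(π)) + 2·x/√(π)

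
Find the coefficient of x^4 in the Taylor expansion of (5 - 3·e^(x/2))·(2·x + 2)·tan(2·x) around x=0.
Expand to order 4: (5 - 3·e^(x/2))·(2·x + 2)·tan(2·x) = 11·x^4/12 + 19·x^3/6 + 2·x^2 + 8·x + O(x^5).
The coefficient of x^4 is 11/12.

Final answer: 11/12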